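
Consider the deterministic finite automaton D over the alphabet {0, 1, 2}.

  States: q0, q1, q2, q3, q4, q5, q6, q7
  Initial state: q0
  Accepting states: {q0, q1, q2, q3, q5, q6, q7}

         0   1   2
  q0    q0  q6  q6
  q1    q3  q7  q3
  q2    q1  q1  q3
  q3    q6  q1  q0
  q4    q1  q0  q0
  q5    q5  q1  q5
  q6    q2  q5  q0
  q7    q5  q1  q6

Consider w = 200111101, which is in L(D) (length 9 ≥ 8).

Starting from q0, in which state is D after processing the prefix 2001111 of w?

q1

State sequence: q0 -2-> q6 -0-> q2 -0-> q1 -1-> q7 -1-> q1 -1-> q7 -1-> q1

After reading 7 characters, D is in state q1.
(This kind of state-tracing is the core of the pumping-lemma construction: with 8 states, pigeonhole forces a repeat within the first 8 steps.)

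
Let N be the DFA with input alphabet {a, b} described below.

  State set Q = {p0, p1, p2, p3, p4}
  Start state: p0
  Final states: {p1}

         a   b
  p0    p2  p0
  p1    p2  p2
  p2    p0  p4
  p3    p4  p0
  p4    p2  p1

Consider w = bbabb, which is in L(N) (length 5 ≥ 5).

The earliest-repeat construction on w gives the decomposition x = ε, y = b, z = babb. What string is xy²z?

xy^2z = ε·b·b·babb = bbbabb.
Reading y = b takes N from p0 back to p0, so after x·y·y the machine is still in p0, and z then leads to the accepting state p1. Hence bbbabb ∈ L(N).

bbbabb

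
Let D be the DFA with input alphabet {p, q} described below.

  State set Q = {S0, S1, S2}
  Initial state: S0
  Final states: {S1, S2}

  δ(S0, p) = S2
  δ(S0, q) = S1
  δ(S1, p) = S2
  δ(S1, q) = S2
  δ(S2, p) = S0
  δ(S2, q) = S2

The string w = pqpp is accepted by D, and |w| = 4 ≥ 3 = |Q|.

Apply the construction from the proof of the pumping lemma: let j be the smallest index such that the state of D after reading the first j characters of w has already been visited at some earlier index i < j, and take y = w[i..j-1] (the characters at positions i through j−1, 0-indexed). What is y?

State sequence: S0 -p-> S2 -q-> S2 -p-> S0 -p-> S2
First repeat at step 2: S2 was already visited.

So i = 1, j = 2, giving x = w[0:1] = p, y = w[1:2] = q, z = w[2:4] = pp.
Check: |xy| = 2 ≤ 3 and |y| = 1 ≥ 1. Reading y takes D from S2 back to S2, so every xyⁱz is accepted.

q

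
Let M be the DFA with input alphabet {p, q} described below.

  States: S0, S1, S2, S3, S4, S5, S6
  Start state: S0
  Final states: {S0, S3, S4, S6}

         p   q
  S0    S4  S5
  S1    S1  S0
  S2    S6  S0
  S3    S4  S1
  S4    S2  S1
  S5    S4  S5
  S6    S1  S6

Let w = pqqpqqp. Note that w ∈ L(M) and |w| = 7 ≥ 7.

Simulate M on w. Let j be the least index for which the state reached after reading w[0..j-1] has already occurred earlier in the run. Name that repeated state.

Run of M on w = p q q p q q p:
  step 0: S0  (start)
  step 1: S4  (read p: S0→S4)
  step 2: S1  (read q: S4→S1)
  step 3: S0  (read q: S1→S0)   ← first repeat (S0 seen earlier)
  step 4: S4  (read p: S0→S4)
  step 5: S1  (read q: S4→S1)
  step 6: S0  (read q: S1→S0)
  step 7: S4  (read p: S0→S4)

The earliest repeat is at step j = 3: M is in S0, which it already visited at step i = 0.
Pumping length from the standard proof: p = 7 (the number of states). The repeated state found above gives |xy| = j ≤ 7 and |y| = j − i ≥ 1.

S0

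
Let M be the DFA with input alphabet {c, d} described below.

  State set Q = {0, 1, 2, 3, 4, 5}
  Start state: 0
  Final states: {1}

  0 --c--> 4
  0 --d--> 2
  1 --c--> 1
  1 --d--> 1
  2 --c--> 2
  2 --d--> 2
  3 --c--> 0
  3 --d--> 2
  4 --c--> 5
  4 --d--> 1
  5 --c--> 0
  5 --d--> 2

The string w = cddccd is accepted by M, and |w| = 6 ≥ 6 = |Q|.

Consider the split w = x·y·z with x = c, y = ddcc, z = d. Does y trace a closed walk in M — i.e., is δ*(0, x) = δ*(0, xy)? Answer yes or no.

State sequence: 0 -c-> 4 -d-> 1 -d-> 1 -c-> 1 -c-> 1

After x (step 1): 4. After xy (step 5): 1.
They differ (4 ≠ 1), so y is not a cycle from the state after x; this split is not the one the pumping-lemma construction produces, and pumping y need not keep the string in L(M).

no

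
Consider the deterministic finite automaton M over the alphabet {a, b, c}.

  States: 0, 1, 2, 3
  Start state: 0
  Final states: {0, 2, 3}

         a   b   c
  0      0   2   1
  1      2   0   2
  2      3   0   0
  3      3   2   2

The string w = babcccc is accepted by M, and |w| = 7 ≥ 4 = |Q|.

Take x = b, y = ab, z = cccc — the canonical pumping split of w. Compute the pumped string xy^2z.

xy^2z = b·ab·ab·cccc = bababcccc.
Reading y = ab takes M from 2 back to 2, so after x·y·y the machine is still in 2, and z then leads to the accepting state 0. Hence bababcccc ∈ L(M).

bababcccc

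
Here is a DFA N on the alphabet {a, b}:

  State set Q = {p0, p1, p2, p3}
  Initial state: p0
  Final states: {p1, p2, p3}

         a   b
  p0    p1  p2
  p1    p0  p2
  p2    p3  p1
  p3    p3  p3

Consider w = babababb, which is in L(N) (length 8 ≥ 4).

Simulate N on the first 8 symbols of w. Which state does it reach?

p3

Run of N on the first 8 characters of w = b a b a b a b b:
  step 0: p0  (start)
  step 1: p2  (read b: p0→p2)
  step 2: p3  (read a: p2→p3)
  step 3: p3  (read b: p3→p3)
  step 4: p3  (read a: p3→p3)
  step 5: p3  (read b: p3→p3)
  step 6: p3  (read a: p3→p3)
  step 7: p3  (read b: p3→p3)
  step 8: p3  (read b: p3→p3)

After reading 8 characters, N is in state p3.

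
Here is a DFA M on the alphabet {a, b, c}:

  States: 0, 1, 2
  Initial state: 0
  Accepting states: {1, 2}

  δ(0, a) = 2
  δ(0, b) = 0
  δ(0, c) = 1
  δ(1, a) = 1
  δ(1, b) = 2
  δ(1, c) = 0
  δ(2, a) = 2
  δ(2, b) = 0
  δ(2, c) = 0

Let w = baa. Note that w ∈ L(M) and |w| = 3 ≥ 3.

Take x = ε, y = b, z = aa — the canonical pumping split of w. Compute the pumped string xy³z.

xy^3z = ε·b·b·b·aa = bbbaa.
Reading y = b takes M from 0 back to 0, so after x·y·y·y the machine is still in 0, and z then leads to the accepting state 2. Hence bbbaa ∈ L(M).

bbbaa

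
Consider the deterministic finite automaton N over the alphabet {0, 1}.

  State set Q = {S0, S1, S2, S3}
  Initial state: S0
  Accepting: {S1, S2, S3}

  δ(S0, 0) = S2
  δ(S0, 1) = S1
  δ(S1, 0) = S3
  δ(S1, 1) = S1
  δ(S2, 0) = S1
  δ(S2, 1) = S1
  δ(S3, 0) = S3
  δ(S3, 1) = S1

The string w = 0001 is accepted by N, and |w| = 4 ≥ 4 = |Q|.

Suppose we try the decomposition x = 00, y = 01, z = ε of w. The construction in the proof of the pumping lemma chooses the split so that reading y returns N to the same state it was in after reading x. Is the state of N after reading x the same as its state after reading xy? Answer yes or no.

yes

State sequence: S0 -0-> S2 -0-> S1 -0-> S3 -1-> S1

After x (step 2): S1. After xy (step 4): S1.
They match, so y = 01 drives N around a cycle from S1 back to itself; pumping y any number of times keeps N in S1 before reading z, and xyⁱz ∈ L(N) for every i ≥ 0.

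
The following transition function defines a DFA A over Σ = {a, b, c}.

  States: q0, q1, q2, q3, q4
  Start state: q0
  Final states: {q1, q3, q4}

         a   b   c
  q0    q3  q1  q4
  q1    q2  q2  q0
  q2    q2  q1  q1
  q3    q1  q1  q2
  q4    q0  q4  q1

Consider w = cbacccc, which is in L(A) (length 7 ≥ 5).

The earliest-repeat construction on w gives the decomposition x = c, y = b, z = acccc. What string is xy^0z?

xy⁰z = xz = c·acccc = cacccc.
Reading y = b takes A from q4 back to q4, so after x the machine is still in q4, and z then leads to the accepting state q4. Hence cacccc ∈ L(A).

cacccc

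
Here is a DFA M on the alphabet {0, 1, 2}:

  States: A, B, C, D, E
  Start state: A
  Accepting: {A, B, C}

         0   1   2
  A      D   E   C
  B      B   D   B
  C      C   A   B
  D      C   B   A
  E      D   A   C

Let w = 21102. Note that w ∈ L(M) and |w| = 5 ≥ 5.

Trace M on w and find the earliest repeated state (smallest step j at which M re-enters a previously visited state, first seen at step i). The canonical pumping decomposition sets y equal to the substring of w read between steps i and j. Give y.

21

Run of M on w = 2 1 1 0 2:
  step 0: A  (start)
  step 1: C  (read 2: A→C)
  step 2: A  (read 1: C→A)   ← first repeat (A seen earlier)
  step 3: E  (read 1: A→E)
  step 4: D  (read 0: E→D)
  step 5: A  (read 2: D→A)

So i = 0, j = 2, giving x = w[0:0] = ε, y = w[0:2] = 21, z = w[2:5] = 102.
Check: |xy| = 2 ≤ 5 and |y| = 2 ≥ 1. Reading y takes M from A back to A, so every xyⁱz is accepted.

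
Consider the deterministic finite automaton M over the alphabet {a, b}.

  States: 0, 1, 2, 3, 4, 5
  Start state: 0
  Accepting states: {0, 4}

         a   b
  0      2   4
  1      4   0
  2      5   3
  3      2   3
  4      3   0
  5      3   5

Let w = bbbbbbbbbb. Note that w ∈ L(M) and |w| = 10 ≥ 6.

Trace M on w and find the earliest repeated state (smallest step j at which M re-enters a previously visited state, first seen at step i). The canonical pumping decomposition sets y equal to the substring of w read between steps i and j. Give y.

bb

State sequence: 0 -b-> 4 -b-> 0 -b-> 4 -b-> 0 -b-> 4 -b-> 0 -b-> 4 -b-> 0 -b-> 4 -b-> 0
First repeat at step 2: 0 was already visited.

So i = 0, j = 2, giving x = w[0:0] = ε, y = w[0:2] = bb, z = w[2:10] = bbbbbbbb.
Check: |xy| = 2 ≤ 6 and |y| = 2 ≥ 1. Reading y takes M from 0 back to 0, so every xyⁱz is accepted.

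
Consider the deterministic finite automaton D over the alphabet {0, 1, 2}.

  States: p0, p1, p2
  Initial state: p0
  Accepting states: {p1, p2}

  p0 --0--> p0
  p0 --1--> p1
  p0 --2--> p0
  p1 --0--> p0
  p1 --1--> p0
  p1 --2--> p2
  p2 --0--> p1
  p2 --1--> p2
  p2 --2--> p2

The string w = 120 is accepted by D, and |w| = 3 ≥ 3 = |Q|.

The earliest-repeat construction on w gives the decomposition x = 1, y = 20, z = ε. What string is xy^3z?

1202020

xy^3z = 1·20·20·20·ε = 1202020.
Reading y = 20 takes D from p1 back to p1, so after x·y·y·y the machine is still in p1, and z then leads to the accepting state p1. Hence 1202020 ∈ L(D).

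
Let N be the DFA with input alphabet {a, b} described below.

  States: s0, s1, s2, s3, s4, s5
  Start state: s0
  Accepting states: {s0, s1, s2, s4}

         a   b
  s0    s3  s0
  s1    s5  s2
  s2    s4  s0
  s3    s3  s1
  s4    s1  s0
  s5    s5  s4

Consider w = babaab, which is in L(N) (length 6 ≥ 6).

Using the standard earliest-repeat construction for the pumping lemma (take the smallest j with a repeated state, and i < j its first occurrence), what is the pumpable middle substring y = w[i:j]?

b

State sequence: s0 -b-> s0 -a-> s3 -b-> s1 -a-> s5 -a-> s5 -b-> s4
First repeat at step 1: s0 was already visited.

So i = 0, j = 1, giving x = w[0:0] = ε, y = w[0:1] = b, z = w[1:6] = abaab.
Check: |xy| = 1 ≤ 6 and |y| = 1 ≥ 1. Reading y takes N from s0 back to s0, so every xyⁱz is accepted.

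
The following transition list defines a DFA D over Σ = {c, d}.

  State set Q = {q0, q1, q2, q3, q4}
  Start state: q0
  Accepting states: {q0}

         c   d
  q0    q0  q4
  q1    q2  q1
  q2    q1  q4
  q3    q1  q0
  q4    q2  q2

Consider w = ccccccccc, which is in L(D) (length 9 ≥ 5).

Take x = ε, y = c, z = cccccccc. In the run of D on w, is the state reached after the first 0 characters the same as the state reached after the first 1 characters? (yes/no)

Run of D on the first 1 characters of w = c:
  step 0: q0  (start)
  step 1: q0  (read c: q0→q0)

After x (step 0): q0. After xy (step 1): q0.
They match, so y = c drives D around a cycle from q0 back to itself; pumping y any number of times keeps D in q0 before reading z, and xyⁱz ∈ L(D) for every i ≥ 0.

yes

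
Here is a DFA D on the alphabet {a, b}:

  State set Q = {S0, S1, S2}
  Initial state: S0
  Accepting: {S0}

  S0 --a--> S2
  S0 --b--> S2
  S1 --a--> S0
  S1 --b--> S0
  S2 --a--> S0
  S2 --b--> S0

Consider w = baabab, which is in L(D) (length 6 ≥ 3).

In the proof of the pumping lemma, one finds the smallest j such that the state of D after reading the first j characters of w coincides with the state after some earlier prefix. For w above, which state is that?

Run of D on w = b a a b a b:
  step 0: S0  (start)
  step 1: S2  (read b: S0→S2)
  step 2: S0  (read a: S2→S0)   ← first repeat (S0 seen earlier)
  step 3: S2  (read a: S0→S2)
  step 4: S0  (read b: S2→S0)
  step 5: S2  (read a: S0→S2)
  step 6: S0  (read b: S2→S0)

The earliest repeat is at step j = 2: D is in S0, which it already visited at step i = 0.

S0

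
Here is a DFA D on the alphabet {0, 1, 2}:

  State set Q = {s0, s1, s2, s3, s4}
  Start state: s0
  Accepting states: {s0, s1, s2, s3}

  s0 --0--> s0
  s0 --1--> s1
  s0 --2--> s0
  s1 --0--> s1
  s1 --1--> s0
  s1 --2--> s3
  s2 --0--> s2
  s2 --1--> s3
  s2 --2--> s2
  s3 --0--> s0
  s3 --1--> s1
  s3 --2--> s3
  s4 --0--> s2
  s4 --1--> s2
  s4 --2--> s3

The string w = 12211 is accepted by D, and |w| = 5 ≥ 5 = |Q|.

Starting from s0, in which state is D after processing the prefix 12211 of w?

State sequence: s0 -1-> s1 -2-> s3 -2-> s3 -1-> s1 -1-> s0

After reading 5 characters, D is in state s0.
(This kind of state-tracing is the core of the pumping-lemma construction: with 5 states, pigeonhole forces a repeat within the first 5 steps.)

s0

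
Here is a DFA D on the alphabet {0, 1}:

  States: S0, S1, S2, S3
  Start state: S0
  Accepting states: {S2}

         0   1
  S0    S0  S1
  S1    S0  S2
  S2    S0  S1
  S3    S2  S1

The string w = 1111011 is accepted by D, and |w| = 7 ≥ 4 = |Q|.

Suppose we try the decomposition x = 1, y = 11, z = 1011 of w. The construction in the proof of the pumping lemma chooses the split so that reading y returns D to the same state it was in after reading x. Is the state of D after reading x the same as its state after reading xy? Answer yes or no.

yes

Run of D on the first 3 characters of w = 1 1 1:
  step 0: S0  (start)
  step 1: S1  (read 1: S0→S1)
  step 2: S2  (read 1: S1→S2)
  step 3: S1  (read 1: S2→S1)

After x (step 1): S1. After xy (step 3): S1.
They match, so y = 11 drives D around a cycle from S1 back to itself; pumping y any number of times keeps D in S1 before reading z, and xyⁱz ∈ L(D) for every i ≥ 0.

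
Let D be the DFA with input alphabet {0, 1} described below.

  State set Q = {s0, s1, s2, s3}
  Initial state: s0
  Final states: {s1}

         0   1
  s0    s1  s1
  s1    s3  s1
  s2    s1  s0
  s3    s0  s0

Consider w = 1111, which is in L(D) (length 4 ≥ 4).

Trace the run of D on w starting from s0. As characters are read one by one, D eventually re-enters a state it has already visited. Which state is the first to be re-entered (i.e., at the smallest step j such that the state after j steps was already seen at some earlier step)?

Run of D on w = 1 1 1 1:
  step 0: s0  (start)
  step 1: s1  (read 1: s0→s1)
  step 2: s1  (read 1: s1→s1)   ← first repeat (s1 seen earlier)
  step 3: s1  (read 1: s1→s1)
  step 4: s1  (read 1: s1→s1)

The earliest repeat is at step j = 2: D is in s1, which it already visited at step i = 1.
The DFA has 4 states, so the proof of the pumping lemma guarantees a repeated state among the first 4+1 visited; the segment between the two visits is the pumpable y.

s1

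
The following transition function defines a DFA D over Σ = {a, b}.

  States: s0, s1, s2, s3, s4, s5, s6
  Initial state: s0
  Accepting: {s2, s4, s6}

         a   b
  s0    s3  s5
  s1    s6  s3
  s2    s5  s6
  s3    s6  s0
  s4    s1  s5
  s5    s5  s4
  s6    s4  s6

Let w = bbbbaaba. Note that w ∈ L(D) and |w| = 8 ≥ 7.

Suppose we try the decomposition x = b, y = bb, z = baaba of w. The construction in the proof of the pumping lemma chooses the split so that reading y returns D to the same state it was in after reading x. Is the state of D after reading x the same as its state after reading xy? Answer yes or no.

yes

Run of D on the first 3 characters of w = b b b:
  step 0: s0  (start)
  step 1: s5  (read b: s0→s5)
  step 2: s4  (read b: s5→s4)
  step 3: s5  (read b: s4→s5)

After x (step 1): s5. After xy (step 3): s5.
They match, so y = bb drives D around a cycle from s5 back to itself; pumping y any number of times keeps D in s5 before reading z, and xyⁱz ∈ L(D) for every i ≥ 0.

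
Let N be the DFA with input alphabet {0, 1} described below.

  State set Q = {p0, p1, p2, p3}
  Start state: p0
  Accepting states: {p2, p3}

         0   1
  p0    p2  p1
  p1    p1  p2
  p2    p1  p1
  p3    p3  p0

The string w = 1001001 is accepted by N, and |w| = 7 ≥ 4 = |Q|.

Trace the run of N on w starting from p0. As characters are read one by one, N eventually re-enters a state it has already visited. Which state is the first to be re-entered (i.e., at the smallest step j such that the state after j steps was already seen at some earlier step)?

State sequence: p0 -1-> p1 -0-> p1 -0-> p1 -1-> p2 -0-> p1 -0-> p1 -1-> p2
First repeat at step 2: p1 was already visited.

The earliest repeat is at step j = 2: N is in p1, which it already visited at step i = 1.

p1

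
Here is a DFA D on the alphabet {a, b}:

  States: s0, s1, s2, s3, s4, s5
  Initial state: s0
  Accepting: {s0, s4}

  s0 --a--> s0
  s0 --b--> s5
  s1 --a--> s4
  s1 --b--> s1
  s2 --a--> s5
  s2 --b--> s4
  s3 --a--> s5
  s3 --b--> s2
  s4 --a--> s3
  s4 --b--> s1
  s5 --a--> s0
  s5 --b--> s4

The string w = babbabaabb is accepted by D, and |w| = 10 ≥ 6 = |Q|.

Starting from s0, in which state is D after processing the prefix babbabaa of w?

s0

Run of D on the first 8 characters of w = b a b b a b a a:
  step 0: s0  (start)
  step 1: s5  (read b: s0→s5)
  step 2: s0  (read a: s5→s0)
  step 3: s5  (read b: s0→s5)
  step 4: s4  (read b: s5→s4)
  step 5: s3  (read a: s4→s3)
  step 6: s2  (read b: s3→s2)
  step 7: s5  (read a: s2→s5)
  step 8: s0  (read a: s5→s0)

After reading 8 characters, D is in state s0.
(This kind of state-tracing is the core of the pumping-lemma construction: with 6 states, pigeonhole forces a repeat within the first 6 steps.)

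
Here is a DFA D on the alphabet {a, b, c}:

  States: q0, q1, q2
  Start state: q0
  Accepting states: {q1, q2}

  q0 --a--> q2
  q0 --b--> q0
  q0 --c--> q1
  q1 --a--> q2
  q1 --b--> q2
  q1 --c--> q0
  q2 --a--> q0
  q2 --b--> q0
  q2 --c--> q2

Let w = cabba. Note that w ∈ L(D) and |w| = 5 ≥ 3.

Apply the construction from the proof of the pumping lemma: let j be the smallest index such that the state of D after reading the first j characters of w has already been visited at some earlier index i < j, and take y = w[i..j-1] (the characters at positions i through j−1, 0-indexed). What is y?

State sequence: q0 -c-> q1 -a-> q2 -b-> q0 -b-> q0 -a-> q2
First repeat at step 3: q0 was already visited.

So i = 0, j = 3, giving x = w[0:0] = ε, y = w[0:3] = cab, z = w[3:5] = ba.
Check: |xy| = 3 ≤ 3 and |y| = 3 ≥ 1. Reading y takes D from q0 back to q0, so every xyⁱz is accepted.

cab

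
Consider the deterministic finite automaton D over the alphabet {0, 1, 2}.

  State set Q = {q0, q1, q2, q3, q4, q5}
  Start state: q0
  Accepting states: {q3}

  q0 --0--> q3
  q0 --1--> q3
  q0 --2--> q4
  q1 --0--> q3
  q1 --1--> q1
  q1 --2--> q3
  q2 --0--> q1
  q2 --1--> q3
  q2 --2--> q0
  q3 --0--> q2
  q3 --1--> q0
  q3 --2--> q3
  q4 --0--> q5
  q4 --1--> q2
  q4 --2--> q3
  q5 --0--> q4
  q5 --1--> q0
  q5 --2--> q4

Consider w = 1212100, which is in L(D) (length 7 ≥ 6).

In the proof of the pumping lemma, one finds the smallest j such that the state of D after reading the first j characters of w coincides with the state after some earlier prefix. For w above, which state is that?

q3

Run of D on w = 1 2 1 2 1 0 0:
  step 0: q0  (start)
  step 1: q3  (read 1: q0→q3)
  step 2: q3  (read 2: q3→q3)   ← first repeat (q3 seen earlier)
  step 3: q0  (read 1: q3→q0)
  step 4: q4  (read 2: q0→q4)
  step 5: q2  (read 1: q4→q2)
  step 6: q1  (read 0: q2→q1)
  step 7: q3  (read 0: q1→q3)

The earliest repeat is at step j = 2: D is in q3, which it already visited at step i = 1.
With |Q| = 6, pigeonhole forces a state repeat no later than step 6; the substring read between the first and second visits to that state can be pumped.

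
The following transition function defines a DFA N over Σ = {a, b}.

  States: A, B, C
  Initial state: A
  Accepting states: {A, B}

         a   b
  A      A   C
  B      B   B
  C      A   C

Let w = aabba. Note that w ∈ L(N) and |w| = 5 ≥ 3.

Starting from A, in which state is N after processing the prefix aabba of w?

State sequence: A -a-> A -a-> A -b-> C -b-> C -a-> A

After reading 5 characters, N is in state A.

A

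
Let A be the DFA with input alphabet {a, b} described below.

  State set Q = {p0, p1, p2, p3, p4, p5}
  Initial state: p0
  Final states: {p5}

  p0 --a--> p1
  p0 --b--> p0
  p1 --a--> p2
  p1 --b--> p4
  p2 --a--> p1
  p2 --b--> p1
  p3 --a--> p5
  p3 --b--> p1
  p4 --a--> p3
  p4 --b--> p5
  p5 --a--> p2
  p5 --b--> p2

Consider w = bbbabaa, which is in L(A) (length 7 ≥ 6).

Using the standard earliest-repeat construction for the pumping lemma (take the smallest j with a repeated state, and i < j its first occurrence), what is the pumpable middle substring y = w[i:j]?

b

Run of A on w = b b b a b a a:
  step 0: p0  (start)
  step 1: p0  (read b: p0→p0)   ← first repeat (p0 seen earlier)
  step 2: p0  (read b: p0→p0)
  step 3: p0  (read b: p0→p0)
  step 4: p1  (read a: p0→p1)
  step 5: p4  (read b: p1→p4)
  step 6: p3  (read a: p4→p3)
  step 7: p5  (read a: p3→p5)

So i = 0, j = 1, giving x = w[0:0] = ε, y = w[0:1] = b, z = w[1:7] = bbabaa.
Check: |xy| = 1 ≤ 6 and |y| = 1 ≥ 1. Reading y takes A from p0 back to p0, so every xyⁱz is accepted.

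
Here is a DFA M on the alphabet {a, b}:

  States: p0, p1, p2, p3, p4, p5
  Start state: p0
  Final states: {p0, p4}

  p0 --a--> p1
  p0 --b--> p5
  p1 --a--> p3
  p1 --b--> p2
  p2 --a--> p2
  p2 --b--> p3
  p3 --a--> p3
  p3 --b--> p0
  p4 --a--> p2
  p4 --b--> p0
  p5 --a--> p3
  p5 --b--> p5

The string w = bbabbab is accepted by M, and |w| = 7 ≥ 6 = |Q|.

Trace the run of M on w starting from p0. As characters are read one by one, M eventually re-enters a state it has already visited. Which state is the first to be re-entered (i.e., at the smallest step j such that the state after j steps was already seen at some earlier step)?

Run of M on w = b b a b b a b:
  step 0: p0  (start)
  step 1: p5  (read b: p0→p5)
  step 2: p5  (read b: p5→p5)   ← first repeat (p5 seen earlier)
  step 3: p3  (read a: p5→p3)
  step 4: p0  (read b: p3→p0)
  step 5: p5  (read b: p0→p5)
  step 6: p3  (read a: p5→p3)
  step 7: p0  (read b: p3→p0)

The earliest repeat is at step j = 2: M is in p5, which it already visited at step i = 1.

p5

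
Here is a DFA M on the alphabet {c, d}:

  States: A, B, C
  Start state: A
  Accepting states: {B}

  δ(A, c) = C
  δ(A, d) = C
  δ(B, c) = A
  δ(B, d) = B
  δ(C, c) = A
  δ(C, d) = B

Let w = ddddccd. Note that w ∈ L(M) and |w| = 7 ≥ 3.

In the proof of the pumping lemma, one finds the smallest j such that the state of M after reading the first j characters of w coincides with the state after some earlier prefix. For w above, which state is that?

B

Run of M on w = d d d d c c d:
  step 0: A  (start)
  step 1: C  (read d: A→C)
  step 2: B  (read d: C→B)
  step 3: B  (read d: B→B)   ← first repeat (B seen earlier)
  step 4: B  (read d: B→B)
  step 5: A  (read c: B→A)
  step 6: C  (read c: A→C)
  step 7: B  (read d: C→B)

The earliest repeat is at step j = 3: M is in B, which it already visited at step i = 2.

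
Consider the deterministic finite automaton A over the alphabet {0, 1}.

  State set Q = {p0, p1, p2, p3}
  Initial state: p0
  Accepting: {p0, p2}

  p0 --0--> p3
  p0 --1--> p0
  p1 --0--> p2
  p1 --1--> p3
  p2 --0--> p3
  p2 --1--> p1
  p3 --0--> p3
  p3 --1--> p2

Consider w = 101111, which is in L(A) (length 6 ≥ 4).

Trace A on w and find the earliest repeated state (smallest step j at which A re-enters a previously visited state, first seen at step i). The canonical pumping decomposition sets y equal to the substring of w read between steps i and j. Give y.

Run of A on w = 1 0 1 1 1 1:
  step 0: p0  (start)
  step 1: p0  (read 1: p0→p0)   ← first repeat (p0 seen earlier)
  step 2: p3  (read 0: p0→p3)
  step 3: p2  (read 1: p3→p2)
  step 4: p1  (read 1: p2→p1)
  step 5: p3  (read 1: p1→p3)
  step 6: p2  (read 1: p3→p2)

So i = 0, j = 1, giving x = w[0:0] = ε, y = w[0:1] = 1, z = w[1:6] = 01111.
Check: |xy| = 1 ≤ 4 and |y| = 1 ≥ 1. Reading y takes A from p0 back to p0, so every xyⁱz is accepted.
Pumping length from the standard proof: p = 4 (the number of states). The repeated state found above gives |xy| = j ≤ 4 and |y| = j − i ≥ 1.

1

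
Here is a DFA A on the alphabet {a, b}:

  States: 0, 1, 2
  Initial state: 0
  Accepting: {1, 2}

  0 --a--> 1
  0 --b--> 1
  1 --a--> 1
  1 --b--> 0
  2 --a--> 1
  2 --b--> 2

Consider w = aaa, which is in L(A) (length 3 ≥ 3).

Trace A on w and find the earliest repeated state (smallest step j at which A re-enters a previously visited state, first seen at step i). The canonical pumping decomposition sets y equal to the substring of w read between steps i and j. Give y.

State sequence: 0 -a-> 1 -a-> 1 -a-> 1
First repeat at step 2: 1 was already visited.

So i = 1, j = 2, giving x = w[0:1] = a, y = w[1:2] = a, z = w[2:3] = a.
Check: |xy| = 2 ≤ 3 and |y| = 1 ≥ 1. Reading y takes A from 1 back to 1, so every xyⁱz is accepted.
Pumping length from the standard proof: p = 3 (the number of states). The repeated state found above gives |xy| = j ≤ 3 and |y| = j − i ≥ 1.

a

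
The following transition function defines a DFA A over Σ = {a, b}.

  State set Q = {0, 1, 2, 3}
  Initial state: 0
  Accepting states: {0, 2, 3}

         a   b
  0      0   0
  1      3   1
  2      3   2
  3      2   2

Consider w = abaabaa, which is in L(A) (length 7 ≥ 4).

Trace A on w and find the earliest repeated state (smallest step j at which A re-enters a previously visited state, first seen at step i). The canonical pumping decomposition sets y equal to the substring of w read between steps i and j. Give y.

a

Run of A on w = a b a a b a a:
  step 0: 0  (start)
  step 1: 0  (read a: 0→0)   ← first repeat (0 seen earlier)
  step 2: 0  (read b: 0→0)
  step 3: 0  (read a: 0→0)
  step 4: 0  (read a: 0→0)
  step 5: 0  (read b: 0→0)
  step 6: 0  (read a: 0→0)
  step 7: 0  (read a: 0→0)

So i = 0, j = 1, giving x = w[0:0] = ε, y = w[0:1] = a, z = w[1:7] = baabaa.
Check: |xy| = 1 ≤ 4 and |y| = 1 ≥ 1. Reading y takes A from 0 back to 0, so every xyⁱz is accepted.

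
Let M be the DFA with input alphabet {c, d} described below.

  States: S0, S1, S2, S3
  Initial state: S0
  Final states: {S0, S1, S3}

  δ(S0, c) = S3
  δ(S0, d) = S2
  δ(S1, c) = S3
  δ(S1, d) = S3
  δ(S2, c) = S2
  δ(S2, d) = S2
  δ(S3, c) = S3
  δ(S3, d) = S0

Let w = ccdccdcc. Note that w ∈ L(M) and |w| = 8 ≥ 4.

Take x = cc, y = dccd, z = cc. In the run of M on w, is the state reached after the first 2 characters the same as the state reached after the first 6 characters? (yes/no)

State sequence: S0 -c-> S3 -c-> S3 -d-> S0 -c-> S3 -c-> S3 -d-> S0

After x (step 2): S3. After xy (step 6): S0.
They differ (S3 ≠ S0), so y is not a cycle from the state after x; this split is not the one the pumping-lemma construction produces, and pumping y need not keep the string in L(M).

no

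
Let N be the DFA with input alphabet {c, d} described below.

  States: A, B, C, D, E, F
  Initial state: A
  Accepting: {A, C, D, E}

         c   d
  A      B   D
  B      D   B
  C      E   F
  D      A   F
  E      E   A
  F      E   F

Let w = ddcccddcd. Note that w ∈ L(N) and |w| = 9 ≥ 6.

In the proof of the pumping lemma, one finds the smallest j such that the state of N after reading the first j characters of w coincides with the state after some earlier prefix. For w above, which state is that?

E

Run of N on w = d d c c c d d c d:
  step 0: A  (start)
  step 1: D  (read d: A→D)
  step 2: F  (read d: D→F)
  step 3: E  (read c: F→E)
  step 4: E  (read c: E→E)   ← first repeat (E seen earlier)
  step 5: E  (read c: E→E)
  step 6: A  (read d: E→A)
  step 7: D  (read d: A→D)
  step 8: A  (read c: D→A)
  step 9: D  (read d: A→D)

The earliest repeat is at step j = 4: N is in E, which it already visited at step i = 3.
Since N has 6 states, any run of length ≥ 6 visits 6+1 states, so by pigeonhole some state repeats within the first 6 steps — that repeat gives the pumpable loop.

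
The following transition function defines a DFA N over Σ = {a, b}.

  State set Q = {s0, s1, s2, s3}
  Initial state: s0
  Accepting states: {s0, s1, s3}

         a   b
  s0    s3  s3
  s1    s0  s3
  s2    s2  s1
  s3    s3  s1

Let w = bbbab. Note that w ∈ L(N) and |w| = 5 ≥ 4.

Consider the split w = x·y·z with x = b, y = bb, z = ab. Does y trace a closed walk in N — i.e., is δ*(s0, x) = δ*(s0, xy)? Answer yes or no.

State sequence: s0 -b-> s3 -b-> s1 -b-> s3

After x (step 1): s3. After xy (step 3): s3.
They match, so y = bb drives N around a cycle from s3 back to itself; pumping y any number of times keeps N in s3 before reading z, and xyⁱz ∈ L(N) for every i ≥ 0.

yes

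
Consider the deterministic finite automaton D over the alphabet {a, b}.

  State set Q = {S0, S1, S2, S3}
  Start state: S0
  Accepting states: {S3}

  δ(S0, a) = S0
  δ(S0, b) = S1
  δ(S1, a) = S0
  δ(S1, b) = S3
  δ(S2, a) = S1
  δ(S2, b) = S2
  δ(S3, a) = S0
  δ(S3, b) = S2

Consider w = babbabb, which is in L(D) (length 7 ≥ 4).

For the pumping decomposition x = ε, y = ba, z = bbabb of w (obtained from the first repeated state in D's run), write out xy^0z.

xy⁰z = xz = ε·bbabb = bbabb.
Reading y = ba takes D from S0 back to S0, so after x the machine is still in S0, and z then leads to the accepting state S3. Hence bbabb ∈ L(D).

bbabb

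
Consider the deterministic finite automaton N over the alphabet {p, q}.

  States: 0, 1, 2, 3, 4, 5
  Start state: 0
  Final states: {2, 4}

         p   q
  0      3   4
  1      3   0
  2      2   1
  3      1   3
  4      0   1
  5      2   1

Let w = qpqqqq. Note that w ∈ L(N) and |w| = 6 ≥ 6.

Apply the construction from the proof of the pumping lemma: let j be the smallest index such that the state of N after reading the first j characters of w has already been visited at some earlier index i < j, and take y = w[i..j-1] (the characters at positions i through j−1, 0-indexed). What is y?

qp

Run of N on w = q p q q q q:
  step 0: 0  (start)
  step 1: 4  (read q: 0→4)
  step 2: 0  (read p: 4→0)   ← first repeat (0 seen earlier)
  step 3: 4  (read q: 0→4)
  step 4: 1  (read q: 4→1)
  step 5: 0  (read q: 1→0)
  step 6: 4  (read q: 0→4)

So i = 0, j = 2, giving x = w[0:0] = ε, y = w[0:2] = qp, z = w[2:6] = qqqq.
Check: |xy| = 2 ≤ 6 and |y| = 2 ≥ 1. Reading y takes N from 0 back to 0, so every xyⁱz is accepted.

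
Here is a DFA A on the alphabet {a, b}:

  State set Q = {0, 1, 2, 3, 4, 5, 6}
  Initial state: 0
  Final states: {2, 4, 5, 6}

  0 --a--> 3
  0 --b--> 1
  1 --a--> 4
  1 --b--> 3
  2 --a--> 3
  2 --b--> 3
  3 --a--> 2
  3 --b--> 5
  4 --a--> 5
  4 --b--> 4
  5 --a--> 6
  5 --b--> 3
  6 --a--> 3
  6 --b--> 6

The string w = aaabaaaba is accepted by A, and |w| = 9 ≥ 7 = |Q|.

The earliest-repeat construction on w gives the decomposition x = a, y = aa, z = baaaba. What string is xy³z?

xy^3z = a·aa·aa·aa·baaaba = aaaaaaabaaaba.
Reading y = aa takes A from 3 back to 3, so after x·y·y·y the machine is still in 3, and z then leads to the accepting state 2. Hence aaaaaaabaaaba ∈ L(A).

aaaaaaabaaaba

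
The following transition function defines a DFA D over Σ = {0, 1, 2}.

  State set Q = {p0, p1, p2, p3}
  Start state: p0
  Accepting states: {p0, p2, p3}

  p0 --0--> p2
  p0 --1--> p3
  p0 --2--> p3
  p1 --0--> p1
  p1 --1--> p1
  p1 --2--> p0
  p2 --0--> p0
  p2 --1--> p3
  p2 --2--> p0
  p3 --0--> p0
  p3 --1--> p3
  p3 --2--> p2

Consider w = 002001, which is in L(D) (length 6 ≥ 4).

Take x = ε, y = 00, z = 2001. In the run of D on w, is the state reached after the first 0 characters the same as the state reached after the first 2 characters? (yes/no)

yes

State sequence: p0 -0-> p2 -0-> p0

After x (step 0): p0. After xy (step 2): p0.
They match, so y = 00 drives D around a cycle from p0 back to itself; pumping y any number of times keeps D in p0 before reading z, and xyⁱz ∈ L(D) for every i ≥ 0.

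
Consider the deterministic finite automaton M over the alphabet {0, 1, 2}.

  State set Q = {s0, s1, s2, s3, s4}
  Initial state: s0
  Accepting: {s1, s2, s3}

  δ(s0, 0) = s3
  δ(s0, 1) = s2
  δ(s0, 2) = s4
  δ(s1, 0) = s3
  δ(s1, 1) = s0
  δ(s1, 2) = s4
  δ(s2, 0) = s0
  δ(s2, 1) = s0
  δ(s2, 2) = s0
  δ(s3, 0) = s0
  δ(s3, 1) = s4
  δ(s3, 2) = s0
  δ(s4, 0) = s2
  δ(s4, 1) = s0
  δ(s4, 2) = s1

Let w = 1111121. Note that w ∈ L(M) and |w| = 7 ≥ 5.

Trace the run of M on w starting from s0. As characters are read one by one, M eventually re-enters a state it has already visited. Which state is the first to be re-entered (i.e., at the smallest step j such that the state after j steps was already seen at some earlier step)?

s0

State sequence: s0 -1-> s2 -1-> s0 -1-> s2 -1-> s0 -1-> s2 -2-> s0 -1-> s2
First repeat at step 2: s0 was already visited.

The earliest repeat is at step j = 2: M is in s0, which it already visited at step i = 0.
With |Q| = 5, pigeonhole forces a state repeat no later than step 5; the substring read between the first and second visits to that state can be pumped.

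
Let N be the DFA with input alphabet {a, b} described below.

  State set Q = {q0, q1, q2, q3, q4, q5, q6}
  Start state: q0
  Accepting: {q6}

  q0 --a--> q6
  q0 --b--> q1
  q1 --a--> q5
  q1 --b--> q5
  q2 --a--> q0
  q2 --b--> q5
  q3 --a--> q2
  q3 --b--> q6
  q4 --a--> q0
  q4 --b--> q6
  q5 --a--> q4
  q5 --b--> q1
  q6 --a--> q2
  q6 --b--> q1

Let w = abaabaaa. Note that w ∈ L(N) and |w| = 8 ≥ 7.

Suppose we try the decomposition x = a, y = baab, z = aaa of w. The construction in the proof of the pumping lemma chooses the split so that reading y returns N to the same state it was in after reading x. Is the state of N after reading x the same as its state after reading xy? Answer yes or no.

Run of N on the first 5 characters of w = a b a a b:
  step 0: q0  (start)
  step 1: q6  (read a: q0→q6)
  step 2: q1  (read b: q6→q1)
  step 3: q5  (read a: q1→q5)
  step 4: q4  (read a: q5→q4)
  step 5: q6  (read b: q4→q6)

After x (step 1): q6. After xy (step 5): q6.
They match, so y = baab drives N around a cycle from q6 back to itself; pumping y any number of times keeps N in q6 before reading z, and xyⁱz ∈ L(N) for every i ≥ 0.

yes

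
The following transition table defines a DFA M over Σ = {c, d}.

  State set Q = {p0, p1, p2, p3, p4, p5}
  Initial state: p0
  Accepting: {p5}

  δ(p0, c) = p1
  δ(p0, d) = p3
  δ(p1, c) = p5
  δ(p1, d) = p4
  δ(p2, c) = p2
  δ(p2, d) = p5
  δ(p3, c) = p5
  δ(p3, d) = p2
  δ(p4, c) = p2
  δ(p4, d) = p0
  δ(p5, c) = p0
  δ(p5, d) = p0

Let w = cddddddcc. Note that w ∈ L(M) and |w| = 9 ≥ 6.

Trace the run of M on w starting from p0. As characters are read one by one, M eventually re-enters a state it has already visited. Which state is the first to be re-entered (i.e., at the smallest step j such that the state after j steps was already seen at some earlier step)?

State sequence: p0 -c-> p1 -d-> p4 -d-> p0 -d-> p3 -d-> p2 -d-> p5 -d-> p0 -c-> p1 -c-> p5
First repeat at step 3: p0 was already visited.

The earliest repeat is at step j = 3: M is in p0, which it already visited at step i = 0.
The DFA has 6 states, so the proof of the pumping lemma guarantees a repeated state among the first 6+1 visited; the segment between the two visits is the pumpable y.

p0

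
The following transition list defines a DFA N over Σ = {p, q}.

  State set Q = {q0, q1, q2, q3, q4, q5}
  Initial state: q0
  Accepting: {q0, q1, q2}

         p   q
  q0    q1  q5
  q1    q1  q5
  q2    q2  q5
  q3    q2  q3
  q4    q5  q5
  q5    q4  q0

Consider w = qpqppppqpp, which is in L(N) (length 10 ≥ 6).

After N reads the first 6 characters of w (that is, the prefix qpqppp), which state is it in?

State sequence: q0 -q-> q5 -p-> q4 -q-> q5 -p-> q4 -p-> q5 -p-> q4

After reading 6 characters, N is in state q4.
(This kind of state-tracing is the core of the pumping-lemma construction: with 6 states, pigeonhole forces a repeat within the first 6 steps.)

q4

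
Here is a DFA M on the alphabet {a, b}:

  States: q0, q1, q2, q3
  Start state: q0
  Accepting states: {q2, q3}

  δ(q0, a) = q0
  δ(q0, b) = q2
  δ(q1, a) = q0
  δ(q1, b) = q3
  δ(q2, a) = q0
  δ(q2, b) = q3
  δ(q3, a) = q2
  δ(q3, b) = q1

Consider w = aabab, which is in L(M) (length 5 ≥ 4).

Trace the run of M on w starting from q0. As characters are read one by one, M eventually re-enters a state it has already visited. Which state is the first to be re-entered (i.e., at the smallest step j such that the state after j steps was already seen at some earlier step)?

q0

State sequence: q0 -a-> q0 -a-> q0 -b-> q2 -a-> q0 -b-> q2
First repeat at step 1: q0 was already visited.

The earliest repeat is at step j = 1: M is in q0, which it already visited at step i = 0.
With |Q| = 4, pigeonhole forces a state repeat no later than step 4; the substring read between the first and second visits to that state can be pumped.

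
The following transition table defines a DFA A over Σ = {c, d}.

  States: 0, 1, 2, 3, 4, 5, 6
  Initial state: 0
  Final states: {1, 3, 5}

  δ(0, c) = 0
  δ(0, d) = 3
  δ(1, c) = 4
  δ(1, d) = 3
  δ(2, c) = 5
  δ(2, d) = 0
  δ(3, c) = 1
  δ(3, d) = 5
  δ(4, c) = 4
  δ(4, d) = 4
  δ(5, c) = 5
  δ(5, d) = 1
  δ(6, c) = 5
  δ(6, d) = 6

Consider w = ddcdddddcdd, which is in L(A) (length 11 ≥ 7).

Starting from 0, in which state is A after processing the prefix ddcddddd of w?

3

State sequence: 0 -d-> 3 -d-> 5 -c-> 5 -d-> 1 -d-> 3 -d-> 5 -d-> 1 -d-> 3

After reading 8 characters, A is in state 3.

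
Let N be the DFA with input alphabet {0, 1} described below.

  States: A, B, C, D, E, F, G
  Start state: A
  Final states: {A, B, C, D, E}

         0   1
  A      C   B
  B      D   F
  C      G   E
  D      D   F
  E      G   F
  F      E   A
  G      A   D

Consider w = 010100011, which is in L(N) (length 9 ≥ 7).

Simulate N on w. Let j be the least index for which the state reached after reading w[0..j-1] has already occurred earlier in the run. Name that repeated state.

Run of N on w = 0 1 0 1 0 0 0 1 1:
  step 0: A  (start)
  step 1: C  (read 0: A→C)
  step 2: E  (read 1: C→E)
  step 3: G  (read 0: E→G)
  step 4: D  (read 1: G→D)
  step 5: D  (read 0: D→D)   ← first repeat (D seen earlier)
  step 6: D  (read 0: D→D)
  step 7: D  (read 0: D→D)
  step 8: F  (read 1: D→F)
  step 9: A  (read 1: F→A)

The earliest repeat is at step j = 5: N is in D, which it already visited at step i = 4.
Since N has 7 states, any run of length ≥ 7 visits 7+1 states, so by pigeonhole some state repeats within the first 7 steps — that repeat gives the pumpable loop.

D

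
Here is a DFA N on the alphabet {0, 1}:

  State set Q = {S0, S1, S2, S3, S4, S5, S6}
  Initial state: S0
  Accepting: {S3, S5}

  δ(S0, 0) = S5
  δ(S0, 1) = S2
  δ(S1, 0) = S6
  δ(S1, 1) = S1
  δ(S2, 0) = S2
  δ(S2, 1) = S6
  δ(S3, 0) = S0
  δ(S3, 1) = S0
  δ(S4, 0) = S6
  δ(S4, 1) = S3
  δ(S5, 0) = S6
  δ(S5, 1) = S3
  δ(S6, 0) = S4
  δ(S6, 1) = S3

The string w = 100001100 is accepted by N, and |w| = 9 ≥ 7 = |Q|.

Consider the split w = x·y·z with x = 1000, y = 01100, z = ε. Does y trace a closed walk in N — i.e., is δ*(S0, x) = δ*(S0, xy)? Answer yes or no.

no

Run of N on the first 9 characters of w = 1 0 0 0 0 1 1 0 0:
  step 0: S0  (start)
  step 1: S2  (read 1: S0→S2)
  step 2: S2  (read 0: S2→S2)
  step 3: S2  (read 0: S2→S2)
  step 4: S2  (read 0: S2→S2)
  step 5: S2  (read 0: S2→S2)
  step 6: S6  (read 1: S2→S6)
  step 7: S3  (read 1: S6→S3)
  step 8: S0  (read 0: S3→S0)
  step 9: S5  (read 0: S0→S5)

After x (step 4): S2. After xy (step 9): S5.
They differ (S2 ≠ S5), so y is not a cycle from the state after x; this split is not the one the pumping-lemma construction produces, and pumping y need not keep the string in L(N).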